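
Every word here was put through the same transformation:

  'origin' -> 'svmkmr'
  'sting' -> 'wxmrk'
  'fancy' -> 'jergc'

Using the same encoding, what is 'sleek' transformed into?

wpiio

Compare letters: o→s is +4, r→v is +4, i→m is +4 — a constant shift. Each letter is shifted forward by 4 in the alphabet (a Caesar shift of +4).
For sleek: s+4=w, l+4=p, e+4=i, e+4=i, k+4=o.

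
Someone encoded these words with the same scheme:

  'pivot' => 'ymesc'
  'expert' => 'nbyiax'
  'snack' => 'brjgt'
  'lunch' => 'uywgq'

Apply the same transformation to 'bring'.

Shifts by position in pivot: pos 0: p→y (+9), pos 1: i→m (+4), pos 2: v→e (+9), pos 3: o→s (+4) — repeating every 2. A repeating key of period 2 is used — shifts +9, +4 over and over.
For bring: b+9=k, r+4=v, i+9=r, n+4=r, g+9=p.

kvrrp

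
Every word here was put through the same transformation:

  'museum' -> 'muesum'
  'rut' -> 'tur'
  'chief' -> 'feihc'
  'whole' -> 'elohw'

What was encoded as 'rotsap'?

The output letters match the input read backwards: museum reversed is muesum. The word is simply reversed.
Decoding rotsap: then reverse → pastor.

pastor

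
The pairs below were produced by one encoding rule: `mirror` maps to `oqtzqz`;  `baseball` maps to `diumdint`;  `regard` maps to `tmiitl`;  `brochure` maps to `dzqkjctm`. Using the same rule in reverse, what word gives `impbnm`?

gentle

The shifts repeat in a cycle of length 2: positions 0,1,… shift by +2, +8, then the pattern repeats.
Reversing it on impbnm: i−2=g, m−8=e, p−2=n, b−8=t, n−2=l, m−8=e.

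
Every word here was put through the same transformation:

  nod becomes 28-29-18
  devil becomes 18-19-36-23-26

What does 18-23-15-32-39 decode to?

n is letter #14 and maps to 28: an offset of 14. Letters become their 1-based position plus 14 (so a→15, b→16, …).
Reversing it on 18-23-15-32-39: 18→(18−14)÷1=4=d, 23→(23−14)÷1=9=i, 15→(15−14)÷1=1=a, 32→(32−14)÷1=18=r, 39→(39−14)÷1=25=y.

diary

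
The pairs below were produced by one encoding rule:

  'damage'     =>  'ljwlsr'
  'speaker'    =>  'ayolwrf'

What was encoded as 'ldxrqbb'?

In damage: d→l is +8, a→j is +9, m→w is +10, a→l is +11 — the shift increases by 1 each position. Each letter shifts forward by (position + 8), i.e. 8, 9, 10, … — the shift grows by one for each successive letter.
Reversing it on ldxrqbb: l−8=d, d−9=u, x−10=n, r−11=g, q−12=e, b−13=o, b−14=n.

dungeon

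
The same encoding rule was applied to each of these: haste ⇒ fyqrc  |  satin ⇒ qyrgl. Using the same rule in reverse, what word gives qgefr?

sight

Compare letters: h→f is +24, a→y is +24, s→q is +24 — a constant shift. Every letter moves 24 places later in the alphabet, wrapping around z→a.
Reversing it on qgefr: q−24=s, g−24=i, e−24=g, f−24=h, r−24=t.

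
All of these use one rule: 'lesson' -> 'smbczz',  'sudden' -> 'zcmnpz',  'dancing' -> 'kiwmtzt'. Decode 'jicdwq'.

In lesson: l→s is +7, e→m is +8, s→b is +9, s→c is +10 — the shift increases by 1 each position. Each letter shifts forward by (position + 7), i.e. 7, 8, 9, … — the shift grows by one for each successive letter.
Decoding jicdwq: j−7=c, i−8=a, c−9=t, d−10=t, w−11=l, q−12=e.

cattle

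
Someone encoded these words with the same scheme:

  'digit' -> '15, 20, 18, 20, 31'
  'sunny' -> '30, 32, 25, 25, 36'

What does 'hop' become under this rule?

d is letter #4 and maps to 15: an offset of 11. Each letter is replaced by its alphabet position (a=1..z=26) + 11.
Applying it to hop: h=8→19, o=15→26, p=16→27.

19, 26, 27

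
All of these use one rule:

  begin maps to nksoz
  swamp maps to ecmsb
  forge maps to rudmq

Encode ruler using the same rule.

Shifts by position in begin: pos 0: b→n (+12), pos 1: e→k (+6), pos 2: g→s (+12), pos 3: i→o (+6) — repeating every 2. It's a Vigenère-style cipher with numeric key [12,6]: position i shifts by key[i mod 2].
For ruler: r+12=d, u+6=a, l+12=x, e+6=k, r+12=d.

daxkd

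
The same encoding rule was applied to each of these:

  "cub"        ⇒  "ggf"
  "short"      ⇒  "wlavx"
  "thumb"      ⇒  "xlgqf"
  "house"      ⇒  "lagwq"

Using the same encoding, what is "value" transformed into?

zmpgq

The shift depends on letter class: consonant c→g is +4, but vowel u→g is +12. Two shifts are in play — +12 for a/e/i/o/u, +4 for every other letter.
On value: v(cons)+4=z, a(vowel)+12=m, l(cons)+4=p, u(vowel)+12=g, e(vowel)+12=q.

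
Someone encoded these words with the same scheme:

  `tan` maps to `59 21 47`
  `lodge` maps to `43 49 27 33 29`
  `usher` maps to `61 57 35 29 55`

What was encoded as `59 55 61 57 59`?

trust

Each letter becomes 2×(its alphabet position, a=1..z=26) + 19.
Undoing it on 59 55 61 57 59: 59→(59−19)÷2=20=t, 55→(55−19)÷2=18=r, 61→(61−19)÷2=21=u, 57→(57−19)÷2=19=s, 59→(59−19)÷2=20=t.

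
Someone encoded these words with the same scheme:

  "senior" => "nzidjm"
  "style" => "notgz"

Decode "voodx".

attic

Each letter is shifted forward by 21 in the alphabet (a Caesar shift of +21).
Reversing it on voodx: v−21=a, o−21=t, o−21=t, d−21=i, x−21=c.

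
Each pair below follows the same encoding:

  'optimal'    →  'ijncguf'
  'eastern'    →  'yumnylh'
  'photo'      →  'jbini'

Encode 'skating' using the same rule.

This is a Caesar cipher with shift 20.
Applying it to skating: s+20=m, k+20=e, a+20=u, t+20=n, i+20=c, n+20=h, g+20=a.

meuncha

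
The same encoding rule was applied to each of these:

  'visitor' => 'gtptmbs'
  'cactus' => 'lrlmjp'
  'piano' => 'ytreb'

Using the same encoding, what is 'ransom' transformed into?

srepbh

This is an affine cipher: with a=0,…,z=25, each position x becomes (23x+17) mod 26.
Applying it to ransom: r(17)→23·17+17≡18=s; a(0)→23·0+17≡17=r; n(13)→23·13+17≡4=e; s(18)→23·18+17≡15=p; o(14)→23·14+17≡1=b; m(12)→23·12+17≡7=h (all mod 26).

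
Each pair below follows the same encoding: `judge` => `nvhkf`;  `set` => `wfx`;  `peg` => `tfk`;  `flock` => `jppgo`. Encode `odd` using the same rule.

The rule splits by letter class: vowels +1, consonants +4.
Applying it to odd: o(vowel)+1=p, d(cons)+4=h, d(cons)+4=h.

phh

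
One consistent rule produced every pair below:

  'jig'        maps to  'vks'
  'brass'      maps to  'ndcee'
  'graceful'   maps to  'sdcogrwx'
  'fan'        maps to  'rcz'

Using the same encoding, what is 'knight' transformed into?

Two shifts are in play — +2 for a/e/i/o/u, +12 for every other letter.
For knight: k(cons)+12=w, n(cons)+12=z, i(vowel)+2=k, g(cons)+12=s, h(cons)+12=t, t(cons)+12=f.

wzkstf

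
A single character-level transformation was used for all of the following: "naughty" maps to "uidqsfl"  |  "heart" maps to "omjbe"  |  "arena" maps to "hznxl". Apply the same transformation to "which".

dprms

In naughty: n→u is +7, a→i is +8, u→d is +9, g→q is +10 — the shift increases by 1 each position. The shift increases by 1 at each position, starting from +7: 7, 8, 9, ….
For which: w+7=d, h+8=p, i+9=r, c+10=m, h+11=s.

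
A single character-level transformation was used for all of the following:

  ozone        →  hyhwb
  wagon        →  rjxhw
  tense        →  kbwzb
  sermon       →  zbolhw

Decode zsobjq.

o(14)→h(7) and z(25)→y(24) fit y≡11x+9 (mod 26); the inverse of 11 mod 26 is 19. Each letter's alphabet position (a=0..z=25) is mapped through 11·x+9 mod 26 — an affine cipher.
Undoing it on zsobjq: z(25)→19·(25−9)≡18=s; s(18)→19·(18−9)≡15=p; o(14)→19·(14−9)≡17=r; b(1)→19·(1−9)≡4=e; j(9)→19·(9−9)≡0=a; q(16)→19·(16−9)≡3=d (all mod 26).

spread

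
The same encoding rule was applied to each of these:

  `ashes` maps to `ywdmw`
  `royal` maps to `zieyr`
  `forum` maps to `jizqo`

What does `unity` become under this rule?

a(0)→y(24) and s(18)→w(22) fit y≡23x+24 (mod 26); the inverse of 23 mod 26 is 17. This is an affine cipher: with a=0,…,z=25, each position x becomes (23x+24) mod 26.
For unity: u(20)→23·20+24≡16=q; n(13)→23·13+24≡11=l; i(8)→23·8+24≡0=a; t(19)→23·19+24≡19=t; y(24)→23·24+24≡4=e (all mod 26).

qlate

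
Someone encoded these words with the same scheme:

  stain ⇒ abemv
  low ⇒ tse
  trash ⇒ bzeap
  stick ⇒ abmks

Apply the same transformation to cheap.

kpiex

Two shifts are in play — +4 for a/e/i/o/u, +8 for every other letter.
Applying it to cheap: c(cons)+8=k, h(cons)+8=p, e(vowel)+4=i, a(vowel)+4=e, p(cons)+8=x.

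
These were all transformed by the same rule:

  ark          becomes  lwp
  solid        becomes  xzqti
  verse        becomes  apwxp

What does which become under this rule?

bmthm

The shift depends on letter class: consonant r→w is +5, but vowel a→l is +11. Vowels shift forward by 11 and consonants shift forward by 5.
For which: w(cons)+5=b, h(cons)+5=m, i(vowel)+11=t, c(cons)+5=h, h(cons)+5=m.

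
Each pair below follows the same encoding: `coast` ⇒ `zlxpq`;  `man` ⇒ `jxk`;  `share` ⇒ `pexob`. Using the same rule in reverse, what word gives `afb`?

This is a Caesar cipher with shift 23.
Reversing it on afb: a−23=d, f−23=i, b−23=e.

die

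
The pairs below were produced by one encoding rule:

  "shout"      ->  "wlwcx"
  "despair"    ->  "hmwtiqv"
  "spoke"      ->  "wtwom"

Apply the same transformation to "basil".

fiwqp

The shift depends on letter class: consonant s→w is +4, but vowel o→w is +8. The rule splits by letter class: vowels +8, consonants +4.
For basil: b(cons)+4=f, a(vowel)+8=i, s(cons)+4=w, i(vowel)+8=q, l(cons)+4=p.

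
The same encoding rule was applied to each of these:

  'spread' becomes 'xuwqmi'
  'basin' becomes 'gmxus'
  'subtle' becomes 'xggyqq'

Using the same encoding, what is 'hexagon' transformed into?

mqcmlas

The shift depends on letter class: consonant s→x is +5, but vowel e→q is +12. Vowels shift forward by 12 and consonants shift forward by 5.
For hexagon: h(cons)+5=m, e(vowel)+12=q, x(cons)+5=c, a(vowel)+12=m, g(cons)+5=l, o(vowel)+12=a, n(cons)+5=s.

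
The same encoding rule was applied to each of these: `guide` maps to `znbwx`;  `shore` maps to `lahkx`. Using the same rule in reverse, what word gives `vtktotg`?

caravan

Compare letters: g→z is +19, u→n is +19, i→b is +19 — a constant shift. Each letter is shifted forward by 19 in the alphabet (a Caesar shift of +19).
Decoding vtktotg: v−19=c, t−19=a, k−19=r, t−19=a, o−19=v, t−19=a, g−19=n.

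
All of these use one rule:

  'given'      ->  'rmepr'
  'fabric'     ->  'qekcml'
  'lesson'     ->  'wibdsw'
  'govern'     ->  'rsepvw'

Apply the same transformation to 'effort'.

Shifts by position in given: pos 0: g→r (+11), pos 1: i→m (+4), pos 2: v→e (+9), pos 3: e→p (+11), pos 4: n→r (+4) — repeating every 3. It's a Vigenère-style cipher with numeric key [11,4,9]: position i shifts by key[i mod 3].
On effort: e+11=p, f+4=j, f+9=o, o+11=z, r+4=v, t+9=c.

pjozvc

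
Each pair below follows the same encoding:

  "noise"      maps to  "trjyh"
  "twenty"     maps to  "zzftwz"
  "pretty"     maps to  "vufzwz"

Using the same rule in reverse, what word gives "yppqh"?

smoke

Shifts by position in noise: pos 0: n→t (+6), pos 1: o→r (+3), pos 2: i→j (+1), pos 3: s→y (+6), pos 4: e→h (+3) — repeating every 3. It's a Vigenère-style cipher with numeric key [6,3,1]: position i shifts by key[i mod 3].
Decoding yppqh: y−6=s, p−3=m, p−1=o, q−6=k, h−3=e.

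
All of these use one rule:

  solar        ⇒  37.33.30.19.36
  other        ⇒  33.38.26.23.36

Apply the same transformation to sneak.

37.32.23.19.29

Letters become their 1-based position plus 18 (so a→19, b→20, …).
On sneak: s=19→37, n=14→32, e=5→23, a=1→19, k=11→29.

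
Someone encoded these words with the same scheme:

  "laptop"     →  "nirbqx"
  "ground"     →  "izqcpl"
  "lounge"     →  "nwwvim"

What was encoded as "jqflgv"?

hidden

Shifts by position in laptop: pos 0: l→n (+2), pos 1: a→i (+8), pos 2: p→r (+2), pos 3: t→b (+8) — repeating every 2. It's a Vigenère-style cipher with numeric key [2,8]: position i shifts by key[i mod 2].
Decoding jqflgv: j−2=h, q−8=i, f−2=d, l−8=d, g−2=e, v−8=n.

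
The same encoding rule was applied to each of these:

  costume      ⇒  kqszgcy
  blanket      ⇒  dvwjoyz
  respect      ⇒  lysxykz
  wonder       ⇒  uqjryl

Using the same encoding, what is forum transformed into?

fqlgc

Treating letters as 0–25, the rule is x ↦ 7x + 22 (mod 26).
Applying it to forum: f(5)→7·5+22≡5=f; o(14)→7·14+22≡16=q; r(17)→7·17+22≡11=l; u(20)→7·20+22≡6=g; m(12)→7·12+22≡2=c (all mod 26).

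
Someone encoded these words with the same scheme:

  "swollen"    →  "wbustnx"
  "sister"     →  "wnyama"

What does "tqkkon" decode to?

pledge

In swollen: s→w is +4, w→b is +5, o→u is +6, l→s is +7 — the shift increases by 1 each position. Each letter shifts forward by (position + 4), i.e. 4, 5, 6, … — the shift grows by one for each successive letter.
Undoing it on tqkkon: t−4=p, q−5=l, k−6=e, k−7=d, o−8=g, n−9=e.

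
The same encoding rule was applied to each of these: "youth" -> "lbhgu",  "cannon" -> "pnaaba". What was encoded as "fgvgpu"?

stitch

Compare letters: y→l is +13, o→b is +13, u→h is +13 — a constant shift. Every letter moves 13 places later in the alphabet, wrapping around z→a.
Undoing it on fgvgpu: f−13=s, g−13=t, v−13=i, g−13=t, p−13=c, u−13=h.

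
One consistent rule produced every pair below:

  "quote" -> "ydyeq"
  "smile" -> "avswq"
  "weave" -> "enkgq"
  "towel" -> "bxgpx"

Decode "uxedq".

mouse

In quote: q→y is +8, u→d is +9, o→y is +10, t→e is +11 — the shift increases by 1 each position. Letter i (0-indexed) is shifted by i+8, so successive shifts are 8, 9, 10, ….
Reversing it on uxedq: u−8=m, x−9=o, e−10=u, d−11=s, q−12=e.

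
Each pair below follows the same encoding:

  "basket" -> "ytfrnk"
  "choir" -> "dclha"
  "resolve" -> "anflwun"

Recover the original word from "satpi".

b(1)→y(24) and a(0)→t(19) fit y≡5x+19 (mod 26); the inverse of 5 mod 26 is 21. Treating letters as 0–25, the rule is x ↦ 5x + 19 (mod 26).
Decoding satpi: s(18)→21·(18−19)≡5=f; a(0)→21·(0−19)≡17=r; t(19)→21·(19−19)≡0=a; p(15)→21·(15−19)≡20=u; i(8)→21·(8−19)≡3=d (all mod 26).

fraud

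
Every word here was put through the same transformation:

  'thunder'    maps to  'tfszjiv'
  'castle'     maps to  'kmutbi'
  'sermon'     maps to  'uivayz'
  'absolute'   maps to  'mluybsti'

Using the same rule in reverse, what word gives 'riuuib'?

vessel

t(19)→t(19) and h(7)→f(5) fit y≡25x+12 (mod 26); the inverse of 25 mod 26 is 25. Treating letters as 0–25, the rule is x ↦ 25x + 12 (mod 26).
Undoing it on riuuib: r(17)→25·(17−12)≡21=v; i(8)→25·(8−12)≡4=e; u(20)→25·(20−12)≡18=s; u(20)→25·(20−12)≡18=s; i(8)→25·(8−12)≡4=e; b(1)→25·(1−12)≡11=l (all mod 26).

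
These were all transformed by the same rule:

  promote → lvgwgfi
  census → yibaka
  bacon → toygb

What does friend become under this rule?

p(15)→l(11) and r(17)→v(21) fit y≡5x+14 (mod 26); the inverse of 5 mod 26 is 21. This is an affine cipher: with a=0,…,z=25, each position x becomes (5x+14) mod 26.
For friend: f(5)→5·5+14≡13=n; r(17)→5·17+14≡21=v; i(8)→5·8+14≡2=c; e(4)→5·4+14≡8=i; n(13)→5·13+14≡1=b; d(3)→5·3+14≡3=d (all mod 26).

nvcibd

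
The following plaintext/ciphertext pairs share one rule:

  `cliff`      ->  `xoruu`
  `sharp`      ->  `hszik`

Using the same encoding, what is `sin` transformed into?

Each pair mirrors across the alphabet (c↔x, l↔o, i↔r): positions sum to 25. Letters are reflected about the middle of the alphabet (position → 25−position): Atbash.
For sin: s↔h, i↔r, n↔m.

hrm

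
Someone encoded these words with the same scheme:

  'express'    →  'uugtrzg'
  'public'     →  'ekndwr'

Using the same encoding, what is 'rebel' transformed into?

The output letters match the input read backwards, each shifted +2: express reversed is sserpxe. Two steps: reverse the string, then apply a Caesar shift of +2.
For rebel: reverse → leber; then shift: l+2=n, e+2=g, b+2=d, e+2=g, r+2=t.

ngdgt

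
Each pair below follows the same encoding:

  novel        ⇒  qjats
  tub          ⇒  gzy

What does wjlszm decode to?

The output letters match the input read backwards, each shifted +5: novel reversed is levon. The word is reversed, then every letter is shifted forward by 5.
Decoding wjlszm: shift back: w−5=r, j−5=e, l−5=g, s−5=n, z−5=u, m−5=h → regnuh; then reverse → hunger.

hunger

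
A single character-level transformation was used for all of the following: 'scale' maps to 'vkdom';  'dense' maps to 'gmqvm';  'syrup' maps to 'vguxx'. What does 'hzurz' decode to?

Shifts by position in scale: pos 0: s→v (+3), pos 1: c→k (+8), pos 2: a→d (+3), pos 3: l→o (+3), pos 4: e→m (+8) — repeating every 3. It's a Vigenère-style cipher with numeric key [3,8,3]: position i shifts by key[i mod 3].
Undoing it on hzurz: h−3=e, z−8=r, u−3=r, r−3=o, z−8=r.

error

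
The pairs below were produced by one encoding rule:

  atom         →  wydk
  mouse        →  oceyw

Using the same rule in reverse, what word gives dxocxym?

The output letters match the input read backwards, each shifted +10: atom reversed is mota. The word is reversed, then every letter is shifted forward by 10.
Reversing it on dxocxym: shift back: d−10=t, x−10=n, o−10=e, c−10=s, x−10=n, y−10=o, m−10=c → tnesnoc; then reverse → consent.

consent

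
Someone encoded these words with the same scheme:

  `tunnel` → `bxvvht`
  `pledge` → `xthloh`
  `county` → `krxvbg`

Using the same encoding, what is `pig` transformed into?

xlo

Vowels shift forward by 3 and consonants shift forward by 8.
Applying it to pig: p(cons)+8=x, i(vowel)+3=l, g(cons)+8=o.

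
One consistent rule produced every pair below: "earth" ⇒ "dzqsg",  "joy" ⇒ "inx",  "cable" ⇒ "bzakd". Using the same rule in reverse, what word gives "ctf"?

dug

It's a constant shift of +25 (ROT25).
Undoing it on ctf: c−25=d, t−25=u, f−25=g.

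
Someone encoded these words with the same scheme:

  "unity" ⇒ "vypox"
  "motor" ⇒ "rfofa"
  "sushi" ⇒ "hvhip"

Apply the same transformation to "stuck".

u(20)→v(21) and n(13)→y(24) fit y≡7x+11 (mod 26); the inverse of 7 mod 26 is 15. Each letter's alphabet position (a=0..z=25) is mapped through 7·x+11 mod 26 — an affine cipher.
For stuck: s(18)→7·18+11≡7=h; t(19)→7·19+11≡14=o; u(20)→7·20+11≡21=v; c(2)→7·2+11≡25=z; k(10)→7·10+11≡3=d (all mod 26).

hovzd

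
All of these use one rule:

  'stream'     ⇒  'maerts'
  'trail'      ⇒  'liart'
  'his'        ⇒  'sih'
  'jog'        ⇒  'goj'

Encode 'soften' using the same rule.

netfos

The output letters match the input read backwards: stream reversed is maerts. It's just the letters in reverse order.
Applying it to soften: reverse → netfos.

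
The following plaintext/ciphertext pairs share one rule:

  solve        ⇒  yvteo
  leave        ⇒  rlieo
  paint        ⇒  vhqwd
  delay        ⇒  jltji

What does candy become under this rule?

In solve: s→y is +6, o→v is +7, l→t is +8, v→e is +9 — the shift increases by 1 each position. Letter i (0-indexed) is shifted by i+6, so successive shifts are 6, 7, 8, ….
On candy: c+6=i, a+7=h, n+8=v, d+9=m, y+10=i.

ihvmi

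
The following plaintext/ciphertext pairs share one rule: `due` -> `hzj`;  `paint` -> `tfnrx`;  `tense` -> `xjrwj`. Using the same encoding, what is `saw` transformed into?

wfa

Two shifts are in play — +5 for a/e/i/o/u, +4 for every other letter.
On saw: s(cons)+4=w, a(vowel)+5=f, w(cons)+4=a.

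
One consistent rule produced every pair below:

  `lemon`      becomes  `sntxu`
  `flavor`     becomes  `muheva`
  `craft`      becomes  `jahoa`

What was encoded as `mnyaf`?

Shifts by position in lemon: pos 0: l→s (+7), pos 1: e→n (+9), pos 2: m→t (+7), pos 3: o→x (+9) — repeating every 2. The shifts repeat in a cycle of length 2: positions 0,1,… shift by +7, +9, then the pattern repeats.
Undoing it on mnyaf: m−7=f, n−9=e, y−7=r, a−9=r, f−7=y.

ferry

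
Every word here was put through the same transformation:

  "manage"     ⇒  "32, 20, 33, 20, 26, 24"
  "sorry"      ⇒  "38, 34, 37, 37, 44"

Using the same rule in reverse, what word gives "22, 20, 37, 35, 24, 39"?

carpet

The number is (letter's place in the alphabet, a=1) + 19.
Reversing it on 22, 20, 37, 35, 24, 39: 22→(22−19)÷1=3=c, 20→(20−19)÷1=1=a, 37→(37−19)÷1=18=r, 35→(35−19)÷1=16=p, 24→(24−19)÷1=5=e, 39→(39−19)÷1=20=t.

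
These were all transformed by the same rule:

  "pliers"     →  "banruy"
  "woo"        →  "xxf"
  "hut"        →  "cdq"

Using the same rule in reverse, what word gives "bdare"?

The output letters match the input read backwards, each shifted +9: pliers reversed is sreilp. Read the word backwards and shift each letter +9.
Undoing it on bdare: shift back: b−9=s, d−9=u, a−9=r, r−9=i, e−9=v → suriv; then reverse → virus.

virus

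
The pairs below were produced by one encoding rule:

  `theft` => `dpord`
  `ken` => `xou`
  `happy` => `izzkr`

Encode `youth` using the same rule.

The output letters match the input read backwards, each shifted +10: theft reversed is tfeht. Read the word backwards and shift each letter +10.
For youth: reverse → htuoy; then shift: h+10=r, t+10=d, u+10=e, o+10=y, y+10=i.

rdeyi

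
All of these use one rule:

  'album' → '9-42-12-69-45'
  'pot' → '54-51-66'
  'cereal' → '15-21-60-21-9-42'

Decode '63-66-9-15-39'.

stack

a(#1)→9 and l(#12)→42: differences scale by 3, so n = 3·pos + 6. Each letter becomes 3×(its alphabet position, a=1..z=26) + 6.
Decoding 63-66-9-15-39: 63→(63−6)÷3=19=s, 66→(66−6)÷3=20=t, 9→(9−6)÷3=1=a, 15→(15−6)÷3=3=c, 39→(39−6)÷3=11=k.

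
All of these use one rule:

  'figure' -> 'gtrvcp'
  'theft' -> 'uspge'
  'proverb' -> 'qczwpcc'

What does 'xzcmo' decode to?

world

A repeating key of period 3 is used — shifts +1, +11, +11 over and over.
Decoding xzcmo: x−1=w, z−11=o, c−11=r, m−1=l, o−11=d.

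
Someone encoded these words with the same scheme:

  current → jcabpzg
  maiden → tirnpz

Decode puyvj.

imply

In current: c→j is +7, u→c is +8, r→a is +9, r→b is +10 — the shift increases by 1 each position. Each letter shifts forward by (position + 7), i.e. 7, 8, 9, … — the shift grows by one for each successive letter.
Undoing it on puyvj: p−7=i, u−8=m, y−9=p, v−10=l, j−11=y.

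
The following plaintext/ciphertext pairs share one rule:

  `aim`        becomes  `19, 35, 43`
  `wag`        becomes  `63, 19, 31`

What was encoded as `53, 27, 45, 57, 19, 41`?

rental

a(#1)→19 and i(#9)→35: differences scale by 2, so n = 2·pos + 17. The formula is n = 2×(alphabet index, a=1) + 17.
Reversing it on 53, 27, 45, 57, 19, 41: 53→(53−17)÷2=18=r, 27→(27−17)÷2=5=e, 45→(45−17)÷2=14=n, 57→(57−17)÷2=20=t, 19→(19−17)÷2=1=a, 41→(41−17)÷2=12=l.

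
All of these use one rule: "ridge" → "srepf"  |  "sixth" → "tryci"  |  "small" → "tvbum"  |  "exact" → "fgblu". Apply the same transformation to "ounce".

Shifts by position in ridge: pos 0: r→s (+1), pos 1: i→r (+9), pos 2: d→e (+1), pos 3: g→p (+9) — repeating every 2. It's a Vigenère-style cipher with numeric key [1,9]: position i shifts by key[i mod 2].
Applying it to ounce: o+1=p, u+9=d, n+1=o, c+9=l, e+1=f.

pdolf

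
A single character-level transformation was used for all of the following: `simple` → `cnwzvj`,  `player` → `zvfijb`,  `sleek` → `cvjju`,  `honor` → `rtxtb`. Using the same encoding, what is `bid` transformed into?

lnn

The shift depends on letter class: consonant s→c is +10, but vowel i→n is +5. Two shifts are in play — +5 for a/e/i/o/u, +10 for every other letter.
For bid: b(cons)+10=l, i(vowel)+5=n, d(cons)+10=n.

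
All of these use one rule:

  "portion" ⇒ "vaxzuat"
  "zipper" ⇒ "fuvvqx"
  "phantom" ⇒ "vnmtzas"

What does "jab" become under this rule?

pmh

The shift depends on letter class: consonant p→v is +6, but vowel o→a is +12. Vowels shift forward by 12 and consonants shift forward by 6.
On jab: j(cons)+6=p, a(vowel)+12=m, b(cons)+6=h.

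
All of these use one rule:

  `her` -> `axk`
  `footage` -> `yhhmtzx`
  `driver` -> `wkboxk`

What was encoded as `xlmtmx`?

Compare letters: h→a is +19, e→x is +19, r→k is +19 — a constant shift. It's a constant shift of +19 (ROT19).
Decoding xlmtmx: x−19=e, l−19=s, m−19=t, t−19=a, m−19=t, x−19=e.

estate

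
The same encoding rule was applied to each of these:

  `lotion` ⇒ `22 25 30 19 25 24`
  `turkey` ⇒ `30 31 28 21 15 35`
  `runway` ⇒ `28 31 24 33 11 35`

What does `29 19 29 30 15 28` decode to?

sister

l is letter #12 and maps to 22: an offset of 10. The number is (letter's place in the alphabet, a=1) + 10.
Reversing it on 29 19 29 30 15 28: 29→(29−10)÷1=19=s, 19→(19−10)÷1=9=i, 29→(29−10)÷1=19=s, 30→(30−10)÷1=20=t, 15→(15−10)÷1=5=e, 28→(28−10)÷1=18=r.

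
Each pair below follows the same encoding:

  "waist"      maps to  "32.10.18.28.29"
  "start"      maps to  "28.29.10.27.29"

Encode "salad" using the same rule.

w is letter #23 and maps to 32: an offset of 9. The number is (letter's place in the alphabet, a=1) + 9.
Applying it to salad: s=19→28, a=1→10, l=12→21, a=1→10, d=4→13.

28.10.21.10.13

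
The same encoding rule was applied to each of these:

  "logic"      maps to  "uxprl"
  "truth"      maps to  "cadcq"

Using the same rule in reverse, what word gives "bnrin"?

Compare letters: l→u is +9, o→x is +9, g→p is +9 — a constant shift. Each letter is shifted forward by 9 in the alphabet (a Caesar shift of +9).
Undoing it on bnrin: b−9=s, n−9=e, r−9=i, i−9=z, n−9=e.

seize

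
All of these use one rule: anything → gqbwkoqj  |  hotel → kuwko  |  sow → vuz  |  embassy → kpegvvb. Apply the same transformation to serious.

The shift depends on letter class: consonant n→q is +3, but vowel a→g is +6. The rule splits by letter class: vowels +6, consonants +3.
Applying it to serious: s(cons)+3=v, e(vowel)+6=k, r(cons)+3=u, i(vowel)+6=o, o(vowel)+6=u, u(vowel)+6=a, s(cons)+3=v.

vkuouav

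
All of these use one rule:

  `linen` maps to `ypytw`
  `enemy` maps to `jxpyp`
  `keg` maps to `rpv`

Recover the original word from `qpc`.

ref

The output letters match the input read backwards, each shifted +11: linen reversed is nenil. The word is reversed, then every letter is shifted forward by 11.
Undoing it on qpc: shift back: q−11=f, p−11=e, c−11=r → fer; then reverse → ref.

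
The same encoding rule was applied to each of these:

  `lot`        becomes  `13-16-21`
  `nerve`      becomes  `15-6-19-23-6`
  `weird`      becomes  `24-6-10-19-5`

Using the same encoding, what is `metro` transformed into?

14-6-21-19-16

l is letter #12 and maps to 13: an offset of 1. The number is (letter's place in the alphabet, a=1) + 1.
On metro: m=13→14, e=5→6, t=20→21, r=18→19, o=15→16.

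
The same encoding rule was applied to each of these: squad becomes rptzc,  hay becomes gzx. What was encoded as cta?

It's a constant shift of +25 (ROT25).
Decoding cta: c−25=d, t−25=u, a−25=b.

dub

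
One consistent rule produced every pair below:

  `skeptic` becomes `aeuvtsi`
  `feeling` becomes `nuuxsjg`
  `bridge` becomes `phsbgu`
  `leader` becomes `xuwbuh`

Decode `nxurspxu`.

flexible

s(18)→a(0) and k(10)→e(4) fit y≡19x+22 (mod 26); the inverse of 19 mod 26 is 11. This is an affine cipher: with a=0,…,z=25, each position x becomes (19x+22) mod 26.
Decoding nxurspxu: n(13)→11·(13−22)≡5=f; x(23)→11·(23−22)≡11=l; u(20)→11·(20−22)≡4=e; r(17)→11·(17−22)≡23=x; s(18)→11·(18−22)≡8=i; p(15)→11·(15−22)≡1=b; x(23)→11·(23−22)≡11=l; u(20)→11·(20−22)≡4=e (all mod 26).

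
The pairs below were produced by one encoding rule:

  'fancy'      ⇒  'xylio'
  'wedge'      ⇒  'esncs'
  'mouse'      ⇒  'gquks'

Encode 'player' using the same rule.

Each letter's alphabet position (a=0..z=25) is mapped through 5·x+24 mod 26 — an affine cipher.
For player: p(15)→5·15+24≡21=v; l(11)→5·11+24≡1=b; a(0)→5·0+24≡24=y; y(24)→5·24+24≡14=o; e(4)→5·4+24≡18=s; r(17)→5·17+24≡5=f (all mod 26).

vbyosf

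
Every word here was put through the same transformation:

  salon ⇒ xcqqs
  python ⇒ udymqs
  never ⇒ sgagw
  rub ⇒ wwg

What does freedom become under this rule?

kwggiqr

The rule splits by letter class: vowels +2, consonants +5.
Applying it to freedom: f(cons)+5=k, r(cons)+5=w, e(vowel)+2=g, e(vowel)+2=g, d(cons)+5=i, o(vowel)+2=q, m(cons)+5=r.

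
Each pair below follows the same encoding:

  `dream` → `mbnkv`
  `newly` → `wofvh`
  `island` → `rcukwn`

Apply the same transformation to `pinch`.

yswmq

Shifts by position in dream: pos 0: d→m (+9), pos 1: r→b (+10), pos 2: e→n (+9), pos 3: a→k (+10) — repeating every 2. A repeating key of period 2 is used — shifts +9, +10 over and over.
On pinch: p+9=y, i+10=s, n+9=w, c+10=m, h+9=q.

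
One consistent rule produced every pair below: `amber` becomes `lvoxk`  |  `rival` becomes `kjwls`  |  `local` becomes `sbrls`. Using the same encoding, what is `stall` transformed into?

a(0)→l(11) and m(12)→v(21) fit y≡3x+11 (mod 26); the inverse of 3 mod 26 is 9. This is an affine cipher: with a=0,…,z=25, each position x becomes (3x+11) mod 26.
On stall: s(18)→3·18+11≡13=n; t(19)→3·19+11≡16=q; a(0)→3·0+11≡11=l; l(11)→3·11+11≡18=s; l(11)→3·11+11≡18=s (all mod 26).

nqlss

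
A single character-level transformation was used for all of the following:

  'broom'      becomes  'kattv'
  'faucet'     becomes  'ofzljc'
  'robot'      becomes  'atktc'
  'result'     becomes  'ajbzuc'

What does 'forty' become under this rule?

otach

The shift depends on letter class: consonant b→k is +9, but vowel o→t is +5. Vowels shift forward by 5 and consonants shift forward by 9.
On forty: f(cons)+9=o, o(vowel)+5=t, r(cons)+9=a, t(cons)+9=c, y(cons)+9=h.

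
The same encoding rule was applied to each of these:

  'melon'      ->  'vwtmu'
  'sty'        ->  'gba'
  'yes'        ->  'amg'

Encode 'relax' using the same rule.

fitmz

The output letters match the input read backwards, each shifted +8: melon reversed is nolem. Two steps: reverse the string, then apply a Caesar shift of +8.
On relax: reverse → xaler; then shift: x+8=f, a+8=i, l+8=t, e+8=m, r+8=z.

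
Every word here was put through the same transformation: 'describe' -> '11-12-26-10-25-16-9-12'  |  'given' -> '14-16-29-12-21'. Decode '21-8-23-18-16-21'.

napkin

d is letter #4 and maps to 11: an offset of 7. Each letter is replaced by its alphabet position (a=1..z=26) + 7.
Undoing it on 21-8-23-18-16-21: 21→(21−7)÷1=14=n, 8→(8−7)÷1=1=a, 23→(23−7)÷1=16=p, 18→(18−7)÷1=11=k, 16→(16−7)÷1=9=i, 21→(21−7)÷1=14=n.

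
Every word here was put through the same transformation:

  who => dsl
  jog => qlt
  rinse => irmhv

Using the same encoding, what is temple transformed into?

Each pair mirrors across the alphabet (w↔d, h↔s, o↔l): positions sum to 25. Letters are reflected about the middle of the alphabet (position → 25−position): Atbash.
Applying it to temple: t↔g, e↔v, m↔n, p↔k, l↔o, e↔v.

gvnkov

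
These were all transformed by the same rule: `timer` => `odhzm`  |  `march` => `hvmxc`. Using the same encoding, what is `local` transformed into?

gjxvg

Compare letters: t→o is +21, i→d is +21, m→h is +21 — a constant shift. Each letter is shifted forward by 21 in the alphabet (a Caesar shift of +21).
For local: l+21=g, o+21=j, c+21=x, a+21=v, l+21=g.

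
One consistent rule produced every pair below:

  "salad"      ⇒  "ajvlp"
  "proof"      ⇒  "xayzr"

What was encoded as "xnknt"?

In salad: s→a is +8, a→j is +9, l→v is +10, a→l is +11 — the shift increases by 1 each position. Each letter shifts forward by (position + 8), i.e. 8, 9, 10, … — the shift grows by one for each successive letter.
Reversing it on xnknt: x−8=p, n−9=e, k−10=a, n−11=c, t−12=h.

peach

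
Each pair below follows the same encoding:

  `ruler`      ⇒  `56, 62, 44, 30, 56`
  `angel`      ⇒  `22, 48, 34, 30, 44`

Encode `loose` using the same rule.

r(#18)→56 and u(#21)→62: differences scale by 2, so n = 2·pos + 20. The formula is n = 2×(alphabet index, a=1) + 20.
Applying it to loose: l=12→44, o=15→50, o=15→50, s=19→58, e=5→30.

44, 50, 50, 58, 30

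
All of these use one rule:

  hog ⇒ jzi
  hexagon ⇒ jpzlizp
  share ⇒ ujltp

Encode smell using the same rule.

The shift depends on letter class: consonant h→j is +2, but vowel o→z is +11. Vowels shift forward by 11 and consonants shift forward by 2.
For smell: s(cons)+2=u, m(cons)+2=o, e(vowel)+11=p, l(cons)+2=n, l(cons)+2=n.

uopnn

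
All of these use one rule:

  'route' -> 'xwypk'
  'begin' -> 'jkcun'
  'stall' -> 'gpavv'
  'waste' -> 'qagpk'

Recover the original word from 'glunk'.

r(17)→x(23) and o(14)→w(22) fit y≡9x+0 (mod 26); the inverse of 9 mod 26 is 3. Each letter's alphabet position (a=0..z=25) is mapped through 9·x+0 mod 26 — an affine cipher.
Undoing it on glunk: g(6)→3·(6−0)≡18=s; l(11)→3·(11−0)≡7=h; u(20)→3·(20−0)≡8=i; n(13)→3·(13−0)≡13=n; k(10)→3·(10−0)≡4=e (all mod 26).

shine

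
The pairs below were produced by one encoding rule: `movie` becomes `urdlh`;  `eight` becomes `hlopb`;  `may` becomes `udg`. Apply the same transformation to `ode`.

rlh

The shift depends on letter class: consonant m→u is +8, but vowel o→r is +3. Two shifts are in play — +3 for a/e/i/o/u, +8 for every other letter.
On ode: o(vowel)+3=r, d(cons)+8=l, e(vowel)+3=h.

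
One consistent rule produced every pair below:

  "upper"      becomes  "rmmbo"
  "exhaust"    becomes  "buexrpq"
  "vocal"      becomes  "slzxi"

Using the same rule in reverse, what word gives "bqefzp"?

ethics

Every letter moves 23 places later in the alphabet, wrapping around z→a.
Reversing it on bqefzp: b−23=e, q−23=t, e−23=h, f−23=i, z−23=c, p−23=s.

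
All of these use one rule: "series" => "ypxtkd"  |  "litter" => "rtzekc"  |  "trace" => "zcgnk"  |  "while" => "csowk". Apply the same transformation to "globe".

A repeating key of period 2 is used — shifts +6, +11 over and over.
On globe: g+6=m, l+11=w, o+6=u, b+11=m, e+6=k.

mwumk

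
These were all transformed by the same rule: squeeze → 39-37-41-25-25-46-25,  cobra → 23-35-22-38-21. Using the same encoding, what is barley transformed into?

s is letter #19 and maps to 39: an offset of 20. The number is (letter's place in the alphabet, a=1) + 20.
Applying it to barley: b=2→22, a=1→21, r=18→38, l=12→32, e=5→25, y=25→45.

22-21-38-32-25-45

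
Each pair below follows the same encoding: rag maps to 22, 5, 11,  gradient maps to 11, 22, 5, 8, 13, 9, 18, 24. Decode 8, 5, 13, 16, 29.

daily

Each letter is replaced by its alphabet position (a=1..z=26) + 4.
Decoding 8, 5, 13, 16, 29: 8→(8−4)÷1=4=d, 5→(5−4)÷1=1=a, 13→(13−4)÷1=9=i, 16→(16−4)÷1=12=l, 29→(29−4)÷1=25=y.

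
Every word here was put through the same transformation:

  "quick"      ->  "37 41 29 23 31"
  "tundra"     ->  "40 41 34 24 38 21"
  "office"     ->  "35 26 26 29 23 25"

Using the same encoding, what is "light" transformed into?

q is letter #17 and maps to 37: an offset of 20. Letters become their 1-based position plus 20 (so a→21, b→22, …).
Applying it to light: l=12→32, i=9→29, g=7→27, h=8→28, t=20→40.

32 29 27 28 40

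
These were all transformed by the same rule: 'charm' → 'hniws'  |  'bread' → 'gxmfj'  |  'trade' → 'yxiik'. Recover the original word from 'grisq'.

Shifts by position in charm: pos 0: c→h (+5), pos 1: h→n (+6), pos 2: a→i (+8), pos 3: r→w (+5), pos 4: m→s (+6) — repeating every 3. The shifts repeat in a cycle of length 3: positions 0,1,… shift by +5, +6, +8, then the pattern repeats.
Undoing it on grisq: g−5=b, r−6=l, i−8=a, s−5=n, q−6=k.

blank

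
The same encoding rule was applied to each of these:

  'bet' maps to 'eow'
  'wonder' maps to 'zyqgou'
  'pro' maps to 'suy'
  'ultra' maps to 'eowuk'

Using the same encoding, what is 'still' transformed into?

vwsoo

The shift depends on letter class: consonant b→e is +3, but vowel e→o is +10. The rule splits by letter class: vowels +10, consonants +3.
On still: s(cons)+3=v, t(cons)+3=w, i(vowel)+10=s, l(cons)+3=o, l(cons)+3=o.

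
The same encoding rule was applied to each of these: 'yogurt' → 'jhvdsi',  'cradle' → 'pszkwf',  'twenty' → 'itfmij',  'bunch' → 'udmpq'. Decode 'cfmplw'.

y(24)→j(9) and o(14)→h(7) fit y≡21x+25 (mod 26); the inverse of 21 mod 26 is 5. This is an affine cipher: with a=0,…,z=25, each position x becomes (21x+25) mod 26.
Reversing it on cfmplw: c(2)→5·(2−25)≡15=p; f(5)→5·(5−25)≡4=e; m(12)→5·(12−25)≡13=n; p(15)→5·(15−25)≡2=c; l(11)→5·(11−25)≡8=i; w(22)→5·(22−25)≡11=l (all mod 26).

pencil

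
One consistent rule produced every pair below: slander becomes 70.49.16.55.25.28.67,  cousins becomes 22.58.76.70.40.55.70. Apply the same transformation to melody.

52.28.49.58.25.88

With a=1..z=26, the number is 3·pos + 13.
For melody: m=13→52, e=5→28, l=12→49, o=15→58, d=4→25, y=25→88.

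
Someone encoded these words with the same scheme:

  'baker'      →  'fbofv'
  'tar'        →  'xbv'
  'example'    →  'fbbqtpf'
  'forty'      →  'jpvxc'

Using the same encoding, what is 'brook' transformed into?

fvppo

The shift depends on letter class: consonant b→f is +4, but vowel a→b is +1. Two shifts are in play — +1 for a/e/i/o/u, +4 for every other letter.
For brook: b(cons)+4=f, r(cons)+4=v, o(vowel)+1=p, o(vowel)+1=p, k(cons)+4=o.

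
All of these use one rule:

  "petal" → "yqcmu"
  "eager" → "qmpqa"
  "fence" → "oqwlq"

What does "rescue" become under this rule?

Vowels shift forward by 12 and consonants shift forward by 9.
On rescue: r(cons)+9=a, e(vowel)+12=q, s(cons)+9=b, c(cons)+9=l, u(vowel)+12=g, e(vowel)+12=q.

aqblgq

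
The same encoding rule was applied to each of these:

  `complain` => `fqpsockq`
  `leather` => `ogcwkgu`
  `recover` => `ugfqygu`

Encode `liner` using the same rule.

The shift depends on letter class: consonant c→f is +3, but vowel o→q is +2. The rule splits by letter class: vowels +2, consonants +3.
For liner: l(cons)+3=o, i(vowel)+2=k, n(cons)+3=q, e(vowel)+2=g, r(cons)+3=u.

okqgu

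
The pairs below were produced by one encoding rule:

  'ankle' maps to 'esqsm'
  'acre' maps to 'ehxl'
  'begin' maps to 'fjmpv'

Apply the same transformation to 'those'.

In ankle: a→e is +4, n→s is +5, k→q is +6, l→s is +7 — the shift increases by 1 each position. Letter i (0-indexed) is shifted by i+4, so successive shifts are 4, 5, 6, ….
On those: t+4=x, h+5=m, o+6=u, s+7=z, e+8=m.

xmuzm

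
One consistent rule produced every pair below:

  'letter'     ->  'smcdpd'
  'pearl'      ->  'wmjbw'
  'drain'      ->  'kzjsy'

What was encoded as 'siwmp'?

lance

In letter: l→s is +7, e→m is +8, t→c is +9, t→d is +10 — the shift increases by 1 each position. Each letter shifts forward by (position + 7), i.e. 7, 8, 9, … — the shift grows by one for each successive letter.
Reversing it on siwmp: s−7=l, i−8=a, w−9=n, m−10=c, p−11=e.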